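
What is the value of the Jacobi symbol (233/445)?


Compute (233/445) via quadratic reciprocity:
  reciprocity: (233/445) -> +(445/233)
  reduce: (212/233)
  pull out 2: (2/233) = +1  (since 233 mod 8 = 1)
  pull out 2: (2/233) = +1  (since 233 mod 8 = 1)
  reciprocity: (53/233) -> +(233/53)
  reduce: (21/53)
  reciprocity: (21/53) -> +(53/21)
  reduce: (11/21)
  reciprocity: (11/21) -> +(21/11)
  reduce: (10/11)
  pull out 2: (2/11) = -1  (since 11 mod 8 = 3)
  reciprocity: (5/11) -> +(11/5)
  reduce: (1/5)
  (1/5) = 1
Product of signs = -1

-1


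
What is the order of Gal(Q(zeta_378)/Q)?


|Gal(Q(zeta_378)/Q)| = phi(378)
= 108

108


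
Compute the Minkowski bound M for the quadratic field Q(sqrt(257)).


d = 257, d mod 4 = 1, so disc(K) = d = 257; |disc(K)| = 257
Real quadratic field, so n = 2, s = r2 = 0, r1 = 2
M = (n!/n^n) * (4/pi)^s * sqrt(|disc(K)|) = (2!/2^2) * (4/pi)^0 * sqrt(257)
= 0.5 * 1.000000 * 16.031220
= 8.0156

8.0156


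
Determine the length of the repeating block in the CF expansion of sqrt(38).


Run the CF algorithm for sqrt(38).
a_0 = floor(sqrt(38)) = 6; set m_0=0, q_0=1.
Recurrence: m' = q*a - m,  q' = (d - m'^2)/q,  a' = floor((a_0 + m')/q').
  step 1: m=6, q=2, a=6
  step 2: m=6, q=1, a=12
a_2 = 2*a_0 = 12, so the period closes here.
sqrt(38) = [6; 6, 12]
Period length = 2

2


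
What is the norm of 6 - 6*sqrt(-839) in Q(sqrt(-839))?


N(a + b*sqrt(d)) = a^2 - d*b^2
= (6)^2 - (-839)*(-6)^2
= 36 + 30204
= 30240

30240


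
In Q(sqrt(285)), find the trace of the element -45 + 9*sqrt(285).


Tr(a + b*sqrt(d)) = (a + b*sqrt(d)) + (a - b*sqrt(d)) = 2a
= 2 * (-45)
= -90

-90


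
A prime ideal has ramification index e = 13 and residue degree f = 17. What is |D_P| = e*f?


|D_P| = e * f
= 13 * 17
= 221

221


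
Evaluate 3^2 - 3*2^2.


x^2 - d*y^2
= 3^2 - 3*2^2
= 9 - 12
= -3

-3


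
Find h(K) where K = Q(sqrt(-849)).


K = Q(sqrt(-849)). d mod 4 = 3, so D = disc(K) = 4d = -3396
h(K) equals the number of primitive reduced positive-definite forms (a, b, c) = a*x^2 + b*x*y + c*y^2 with b^2 - 4ac = D,
where reduced means |b| <= a <= c, with b >= 0 whenever |b| = a or a = c, and primitive means gcd(a, b, c) = 1.
Reduced forces 3a^2 <= |D| = 3396, so 1 <= a <= 33; b must have the parity of D, and c = (b^2 - D)/(4a) must be an integer >= a.
Enumerate a = 1..33, b in [-a, a]:
  a=1: (1, 0, 849)  [1]
  a=2: (2, 2, 425)  [1]
  a=3: (3, 0, 283)  [1]
  a=4: none
  a=5: (5, -2, 170), (5, 2, 170)  [2]
  a=6: (6, 6, 143)  [1]
  a=7..9: none
  a=10: (10, -2, 85), (10, 2, 85)  [2]
  a=11: (11, -6, 78), (11, 6, 78)  [2]
  a=12: none
  a=13: (13, -6, 66), (13, 6, 66)  [2]
  a=14: none
  a=15: (15, -12, 59), (15, 12, 59)  [2]
  a=16: none
  a=17: (17, -2, 50), (17, 2, 50)  [2]
  a=18: none
  a=19: (19, -10, 46), (19, 10, 46)  [2]
  a=20..21: none
  a=22: (22, -6, 39), (22, 6, 39)  [2]
  a=23: (23, -10, 38), (23, 10, 38)  [2]
  a=24: none
  a=25: (25, -2, 34), (25, 2, 34)  [2]
  a=26: (26, -6, 33), (26, 6, 33)  [2]
  a=27..29: none
  a=30: (30, -18, 31), (30, 18, 31)  [2]
  a=31..33: none
Total reduced forms: 1 + 1 + 1 + 2 + 1 + 2 + 2 + 2 + 2 + 2 + 2 + 2 + 2 + 2 + 2 + 2 = 28
h = 28

28


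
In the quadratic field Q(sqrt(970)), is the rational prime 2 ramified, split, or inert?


K = Q(sqrt(970)). Since d mod 4 = 2, disc(K) = 3880.
Check p | disc: 3880 mod 2 = 0.
p divides disc, so p ramifies: (p) = P^2 with e=2, f=1, g=1.
Therefore p is ramified.

ramified


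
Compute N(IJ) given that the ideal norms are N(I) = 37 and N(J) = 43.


N(IJ) = N(I) * N(J)
= 37 * 43
= 1591

1591


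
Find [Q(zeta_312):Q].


The degree equals Euler's totient phi(312).
312 = 2^3 * 3 * 13
phi(312) = 96

96


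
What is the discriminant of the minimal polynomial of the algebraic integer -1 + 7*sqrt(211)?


The element -1 + 7*sqrt(211) has minimal polynomial:
x^2 + 2*x - 10338
Discriminant = (2)^2 - 4*(-10338)
= 4 + 41352
= 41356

41356


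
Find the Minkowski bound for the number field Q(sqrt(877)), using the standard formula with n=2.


d = 877, d mod 4 = 1, so disc(K) = d = 877; |disc(K)| = 877
Real quadratic field, so n = 2, s = r2 = 0, r1 = 2
M = (n!/n^n) * (4/pi)^s * sqrt(|disc(K)|) = (2!/2^2) * (4/pi)^0 * sqrt(877)
= 0.5 * 1.000000 * 29.614186
= 14.8071

14.8071


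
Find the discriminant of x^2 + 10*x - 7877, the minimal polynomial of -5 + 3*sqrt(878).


The element -5 + 3*sqrt(878) has minimal polynomial:
x^2 + 10*x - 7877
Discriminant = (10)^2 - 4*(-7877)
= 100 + 31508
= 31608

31608


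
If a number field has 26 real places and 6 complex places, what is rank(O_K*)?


By Dirichlet's unit theorem:
rank = r1 + r2 - 1
= 26 + 6 - 1
= 31

31


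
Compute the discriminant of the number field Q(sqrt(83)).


For K = Q(sqrt(d)) with d squarefree: disc(K) = d if d = 1 mod 4, and disc(K) = 4d if d = 2 or 3 mod 4.
Here d = 83, and d mod 4 = 3.
d = 3 mod 4, not 1 (O_K = Z[sqrt(d)]), so disc(K) = 4d = 4 * (83) = 332

332


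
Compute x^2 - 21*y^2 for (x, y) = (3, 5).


x^2 - d*y^2
= 3^2 - 21*5^2
= 9 - 525
= -516

-516


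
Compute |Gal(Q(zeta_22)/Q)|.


|Gal(Q(zeta_22)/Q)| = phi(22)
= 10

10


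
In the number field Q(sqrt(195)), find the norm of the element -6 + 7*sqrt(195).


N(a + b*sqrt(d)) = a^2 - d*b^2
= (-6)^2 - (195)*(7)^2
= 36 - 9555
= -9519

-9519


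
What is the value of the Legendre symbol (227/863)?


p = 863 is prime, so compute (227/863) with the reciprocity algorithm (Jacobi-symbol steps: pull out 2s via (2/n), flip via reciprocity, reduce):
  reciprocity: (227/863) -> -(863/227)
  reduce: (182/227)
  pull out 2: (2/227) = -1  (since 227 mod 8 = 3)
  reciprocity: (91/227) -> -(227/91)
  reduce: (45/91)
  reciprocity: (45/91) -> +(91/45)
  reduce: (1/45)
  (1/45) = 1
Product of signs = -1
(227/863) = -1

-1


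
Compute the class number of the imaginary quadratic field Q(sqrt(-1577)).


K = Q(sqrt(-1577)). d mod 4 = 3, so D = disc(K) = 4d = -6308
h(K) equals the number of primitive reduced positive-definite forms (a, b, c) = a*x^2 + b*x*y + c*y^2 with b^2 - 4ac = D,
where reduced means |b| <= a <= c, with b >= 0 whenever |b| = a or a = c, and primitive means gcd(a, b, c) = 1.
Reduced forces 3a^2 <= |D| = 6308, so 1 <= a <= 45; b must have the parity of D, and c = (b^2 - D)/(4a) must be an integer >= a.
Enumerate a = 1..45, b in [-a, a]:
  a=1: (1, 0, 1577)  [1]
  a=2: (2, 2, 789)  [1]
  a=3: (3, -2, 526), (3, 2, 526)  [2]
  a=4..5: none
  a=6: (6, -2, 263), (6, 2, 263)  [2]
  a=7..8: none
  a=9: (9, -8, 177), (9, 8, 177)  [2]
  a=10..12: none
  a=13: (13, -6, 122), (13, 6, 122)  [2]
  a=14..16: none
  a=17: (17, -4, 93), (17, 4, 93)  [2]
  a=18: (18, -10, 89), (18, 10, 89)  [2]
  a=19: (19, 0, 83)  [1]
  a=20..25: none
  a=26: (26, -6, 61), (26, 6, 61)  [2]
  a=27: (27, -8, 59), (27, 8, 59)  [2]
  a=28..30: none
  a=31: (31, -4, 51), (31, 4, 51)  [2]
  a=32..33: none
  a=34: (34, -30, 53), (34, 30, 53)  [2]
  a=35..37: none
  a=38: (38, 38, 51)  [1]
  a=39: (39, -32, 47), (39, -20, 43), (39, 20, 43), (39, 32, 47)  [4]
  a=40..45: none
Total reduced forms: 1 + 1 + 2 + 2 + 2 + 2 + 2 + 2 + 1 + 2 + 2 + 2 + 2 + 1 + 4 = 28
h = 28

28


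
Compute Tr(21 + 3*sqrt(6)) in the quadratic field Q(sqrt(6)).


Tr(a + b*sqrt(d)) = (a + b*sqrt(d)) + (a - b*sqrt(d)) = 2a
= 2 * (21)
= 42

42


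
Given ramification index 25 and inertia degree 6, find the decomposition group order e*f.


|D_P| = e * f
= 25 * 6
= 150

150


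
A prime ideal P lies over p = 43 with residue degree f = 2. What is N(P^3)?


N(P^a) = p^(a*f)
= 43^(3*2)
= 43^6
= 6321363049

6321363049


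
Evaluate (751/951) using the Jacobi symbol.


Compute (751/951) via quadratic reciprocity:
  reciprocity: (751/951) -> -(951/751)
  reduce: (200/751)
  pull out 2: (2/751) = +1  (since 751 mod 8 = 7)
  pull out 2: (2/751) = +1  (since 751 mod 8 = 7)
  pull out 2: (2/751) = +1  (since 751 mod 8 = 7)
  reciprocity: (25/751) -> +(751/25)
  reduce: (1/25)
  (1/25) = 1
Product of signs = -1

-1


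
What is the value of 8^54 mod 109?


p = 109 is prime and the exponent is (p-1)/2 = 54, so by Euler's criterion 8^54 = (8/109) = +1 or -1 mod 109.
Compute by square-and-multiply:
  54 = 32 + 16 + 4 + 2 (binary 110110)
  Repeated squaring mod 109: 8^1 = 8, 8^2 = 64, 8^4 = 63, 8^8 = 45, 8^16 = 63, 8^32 = 45
  8^54 = 8^32 * 8^16 * 8^4 * 8^2 = 45 * 63 * 63 * 64 mod 109
    45 * 63 = 2835 = 1 mod 109
    1 * 63 = 63 = 63 mod 109
    63 * 64 = 4032 = 108 mod 109
  8^54 = 108 mod 109
Result 108 = p - 1 = -1 mod 109: 8 is a quadratic non-residue mod 109. As a residue in [0, p-1] the value is 108.
8^54 mod 109 = 108

108


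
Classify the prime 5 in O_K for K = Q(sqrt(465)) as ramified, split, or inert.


K = Q(sqrt(465)). Since d mod 4 = 1, disc(K) = 465.
Check p | disc: 465 mod 5 = 0.
p divides disc, so p ramifies: (p) = P^2 with e=2, f=1, g=1.
Therefore p is ramified.

ramified


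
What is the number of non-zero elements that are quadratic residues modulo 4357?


For prime p, the number of non-zero quadratic residues is (p-1)/2.
= (4357-1)/2
= 2178

2178


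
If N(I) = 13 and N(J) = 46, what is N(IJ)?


N(IJ) = N(I) * N(J)
= 13 * 46
= 598

598


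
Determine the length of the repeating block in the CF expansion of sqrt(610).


Run the CF algorithm for sqrt(610).
a_0 = floor(sqrt(610)) = 24; set m_0=0, q_0=1.
Recurrence: m' = q*a - m,  q' = (d - m'^2)/q,  a' = floor((a_0 + m')/q').
  step 1: m=24, q=34, a=1
  step 2: m=10, q=15, a=2
  step 3: m=20, q=14, a=3
  step 4: m=22, q=9, a=5
  step 5: m=23, q=9, a=5
  step 6: m=22, q=14, a=3
  step 7: m=20, q=15, a=2
  step 8: m=10, q=34, a=1
  step 9: m=24, q=1, a=48
a_9 = 2*a_0 = 48, so the period closes here.
sqrt(610) = [24; 1, 2, 3, 5, 5, 3, 2, 1, 48]
Period length = 9

9


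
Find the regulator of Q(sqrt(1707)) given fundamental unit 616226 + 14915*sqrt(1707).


epsilon = 616226 + 14915*sqrt(1707)
= 1.2325e+06
R = ln(1.2325e+06)
= 14.0245

14.0245


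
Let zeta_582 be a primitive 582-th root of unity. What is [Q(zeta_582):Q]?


The degree equals Euler's totient phi(582).
582 = 2 * 3 * 97
phi(582) = 192

192


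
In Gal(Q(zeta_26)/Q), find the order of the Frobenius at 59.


The Frobenius at p in Gal(Q(zeta_n)/Q) = (Z/nZ)* is the class of p, so its order is ord_26(59), the smallest k >= 1 with 59^k = 1 mod 26.
n = 26 = 2 * 13, phi(26) = 12; the order divides phi(n).
Divisors of 12: 1, 2, 3, 4, 6, 12
Repeated squaring mod 26: 59^1 = 7, 59^2 = 23, 59^4 = 9, 59^8 = 3
Test divisors in increasing order:
  k=1: 59^1 = 7 mod 26
  k=2: 59^2 = 23 mod 26
  k=3: 59^3 = 23 * 7 = 5 mod 26
  k=4: 59^4 = 9 mod 26
  k=6: 59^6 = 9 * 23 = 25 mod 26
  k=12: 59^12 = 3 * 9 = 1 mod 26  <- first divisor giving 1
Order = 12

12


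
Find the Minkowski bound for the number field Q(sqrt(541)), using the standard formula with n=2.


d = 541, d mod 4 = 1, so disc(K) = d = 541; |disc(K)| = 541
Real quadratic field, so n = 2, s = r2 = 0, r1 = 2
M = (n!/n^n) * (4/pi)^s * sqrt(|disc(K)|) = (2!/2^2) * (4/pi)^0 * sqrt(541)
= 0.5 * 1.000000 * 23.259407
= 11.6297

11.6297


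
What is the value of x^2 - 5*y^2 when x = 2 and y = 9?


x^2 - d*y^2
= 2^2 - 5*9^2
= 4 - 405
= -401

-401


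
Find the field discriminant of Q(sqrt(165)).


For K = Q(sqrt(d)) with d squarefree: disc(K) = d if d = 1 mod 4, and disc(K) = 4d if d = 2 or 3 mod 4.
Here d = 165, and d mod 4 = 1.
d = 1 mod 4 (O_K = Z[(1+sqrt(d))/2]), so disc(K) = d = 165

165


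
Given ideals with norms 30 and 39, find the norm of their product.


N(IJ) = N(I) * N(J)
= 30 * 39
= 1170

1170


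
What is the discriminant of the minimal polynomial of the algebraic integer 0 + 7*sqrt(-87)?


The element 0 + 7*sqrt(-87) has minimal polynomial:
x^2 + 0*x + 4263
Discriminant = (0)^2 - 4*(4263)
= 0 - 17052
= -17052

-17052


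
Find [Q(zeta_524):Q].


The degree equals Euler's totient phi(524).
524 = 2^2 * 131
phi(524) = 260

260


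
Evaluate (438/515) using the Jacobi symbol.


Compute (438/515) via quadratic reciprocity:
  pull out 2: (2/515) = -1  (since 515 mod 8 = 3)
  reciprocity: (219/515) -> -(515/219)
  reduce: (77/219)
  reciprocity: (77/219) -> +(219/77)
  reduce: (65/77)
  reciprocity: (65/77) -> +(77/65)
  reduce: (12/65)
  pull out 2: (2/65) = +1  (since 65 mod 8 = 1)
  pull out 2: (2/65) = +1  (since 65 mod 8 = 1)
  reciprocity: (3/65) -> +(65/3)
  reduce: (2/3)
  pull out 2: (2/3) = -1  (since 3 mod 8 = 3)
  (1/3) = 1
Product of signs = -1

-1


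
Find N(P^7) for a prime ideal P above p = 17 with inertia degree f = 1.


N(P^a) = p^(a*f)
= 17^(7*1)
= 17^7
= 410338673

410338673


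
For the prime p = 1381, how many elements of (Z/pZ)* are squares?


For prime p, the number of non-zero quadratic residues is (p-1)/2.
= (1381-1)/2
= 690

690


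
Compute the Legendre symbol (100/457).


p = 457 is prime, so compute (100/457) with the reciprocity algorithm (Jacobi-symbol steps: pull out 2s via (2/n), flip via reciprocity, reduce):
  pull out 2: (2/457) = +1  (since 457 mod 8 = 1)
  pull out 2: (2/457) = +1  (since 457 mod 8 = 1)
  reciprocity: (25/457) -> +(457/25)
  reduce: (7/25)
  reciprocity: (7/25) -> +(25/7)
  reduce: (4/7)
  pull out 2: (2/7) = +1  (since 7 mod 8 = 7)
  pull out 2: (2/7) = +1  (since 7 mod 8 = 7)
  (1/7) = 1
Product of signs = 1
(100/457) = 1

1


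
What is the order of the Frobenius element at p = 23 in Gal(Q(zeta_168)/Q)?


The Frobenius at p in Gal(Q(zeta_n)/Q) = (Z/nZ)* is the class of p, so its order is ord_168(23), the smallest k >= 1 with 23^k = 1 mod 168.
n = 168 = 2^3 * 3 * 7, phi(168) = 48; the order divides phi(n).
Divisors of 48: 1, 2, 3, 4, 6, 8, 12, 16, 24, 48
Repeated squaring mod 168: 23^1 = 23, 23^2 = 25, 23^4 = 121, 23^8 = 25, 23^16 = 121, 23^32 = 25
Test divisors in increasing order:
  k=1: 23^1 = 23 mod 168
  k=2: 23^2 = 25 mod 168
  k=3: 23^3 = 25 * 23 = 71 mod 168
  k=4: 23^4 = 121 mod 168
  k=6: 23^6 = 121 * 25 = 1 mod 168  <- first divisor giving 1
Order = 6

6


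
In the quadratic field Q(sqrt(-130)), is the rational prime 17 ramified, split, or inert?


K = Q(sqrt(-130)). Since d mod 4 = 2, disc(K) = -520.
Check p | disc: -520 mod 17 = 7.
p does not divide disc. Compute Legendre symbol (d/p):
6^((17-1)/2) mod 17 = -1
(d/p) = -1, so p is inert: (p) stays prime with e=1, f=2, g=1.
Therefore p is inert.

inert


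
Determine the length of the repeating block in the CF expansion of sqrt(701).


Run the CF algorithm for sqrt(701).
a_0 = floor(sqrt(701)) = 26; set m_0=0, q_0=1.
Recurrence: m' = q*a - m,  q' = (d - m'^2)/q,  a' = floor((a_0 + m')/q').
  step 1: m=26, q=25, a=2
  step 2: m=24, q=5, a=10
  step 3: m=26, q=5, a=10
  step 4: m=24, q=25, a=2
  step 5: m=26, q=1, a=52
a_5 = 2*a_0 = 52, so the period closes here.
sqrt(701) = [26; 2, 10, 10, 2, 52]
Period length = 5

5


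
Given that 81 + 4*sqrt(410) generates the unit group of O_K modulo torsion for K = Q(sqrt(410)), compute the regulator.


epsilon = 81 + 4*sqrt(410)
= 161.9938
R = ln(161.9938)
= 5.0876

5.0876


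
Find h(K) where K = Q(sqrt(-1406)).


K = Q(sqrt(-1406)). d mod 4 = 2, so D = disc(K) = 4d = -5624
h(K) equals the number of primitive reduced positive-definite forms (a, b, c) = a*x^2 + b*x*y + c*y^2 with b^2 - 4ac = D,
where reduced means |b| <= a <= c, with b >= 0 whenever |b| = a or a = c, and primitive means gcd(a, b, c) = 1.
Reduced forces 3a^2 <= |D| = 5624, so 1 <= a <= 43; b must have the parity of D, and c = (b^2 - D)/(4a) must be an integer >= a.
Enumerate a = 1..43, b in [-a, a]:
  a=1: (1, 0, 1406)  [1]
  a=2: (2, 0, 703)  [1]
  a=3: (3, -2, 469), (3, 2, 469)  [2]
  a=4: none
  a=5: (5, -4, 282), (5, 4, 282)  [2]
  a=6: (6, -4, 235), (6, 4, 235)  [2]
  a=7: (7, -2, 201), (7, 2, 201)  [2]
  a=8: none
  a=9: (9, -8, 158), (9, 8, 158)  [2]
  a=10: (10, -4, 141), (10, 4, 141)  [2]
  a=11..13: none
  a=14: (14, -12, 103), (14, 12, 103)  [2]
  a=15: (15, -14, 97), (15, -4, 94), (15, 4, 94), (15, 14, 97)  [4]
  a=16..17: none
  a=18: (18, -8, 79), (18, 8, 79)  [2]
  a=19: (19, 0, 74)  [1]
  a=20: none
  a=21: (21, -16, 70), (21, -2, 67), (21, 2, 67), (21, 16, 70)  [4]
  a=22..24: none
  a=25: (25, -24, 62), (25, 24, 62)  [2]
  a=26: none
  a=27: (27, -10, 53), (27, 10, 53)  [2]
  a=28..29: none
  a=30: (30, -16, 49), (30, -4, 47), (30, 4, 47), (30, 16, 49)  [4]
  a=31: (31, -24, 50), (31, 24, 50)  [2]
  a=32..34: none
  a=35: (35, -26, 45), (35, -16, 42), (35, 16, 42), (35, 26, 45)  [4]
  a=36: none
  a=37: (37, 0, 38)  [1]
  a=38..41: none
  a=42: (42, -40, 43), (42, 40, 43)  [2]
  a=43: none
Total reduced forms: 1 + 1 + 2 + 2 + 2 + 2 + 2 + 2 + 2 + 4 + 2 + 1 + 4 + 2 + 2 + 4 + 2 + 4 + 1 + 2 = 44
h = 44

44


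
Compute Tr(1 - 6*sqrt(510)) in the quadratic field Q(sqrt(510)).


Tr(a + b*sqrt(d)) = (a + b*sqrt(d)) + (a - b*sqrt(d)) = 2a
= 2 * (1)
= 2

2


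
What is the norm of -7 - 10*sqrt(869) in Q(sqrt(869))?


N(a + b*sqrt(d)) = a^2 - d*b^2
= (-7)^2 - (869)*(-10)^2
= 49 - 86900
= -86851

-86851


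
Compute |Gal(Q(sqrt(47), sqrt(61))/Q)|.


The 2 square roots of distinct primes are multiplicatively independent over Q,
so [K:Q] = 2^2 and Gal(K/Q) is isomorphic to (Z/2Z)^2.
|Gal| = 2^2 = 4

4


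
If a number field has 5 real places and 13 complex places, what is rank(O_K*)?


By Dirichlet's unit theorem:
rank = r1 + r2 - 1
= 5 + 13 - 1
= 17

17


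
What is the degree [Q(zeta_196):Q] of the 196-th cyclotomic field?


The degree equals Euler's totient phi(196).
196 = 2^2 * 7^2
phi(196) = 84

84


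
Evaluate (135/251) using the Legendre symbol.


p = 251 is prime, so compute (135/251) with the reciprocity algorithm (Jacobi-symbol steps: pull out 2s via (2/n), flip via reciprocity, reduce):
  reciprocity: (135/251) -> -(251/135)
  reduce: (116/135)
  pull out 2: (2/135) = +1  (since 135 mod 8 = 7)
  pull out 2: (2/135) = +1  (since 135 mod 8 = 7)
  reciprocity: (29/135) -> +(135/29)
  reduce: (19/29)
  reciprocity: (19/29) -> +(29/19)
  reduce: (10/19)
  pull out 2: (2/19) = -1  (since 19 mod 8 = 3)
  reciprocity: (5/19) -> +(19/5)
  reduce: (4/5)
  pull out 2: (2/5) = -1  (since 5 mod 8 = 5)
  pull out 2: (2/5) = -1  (since 5 mod 8 = 5)
  (1/5) = 1
Product of signs = 1
(135/251) = 1

1


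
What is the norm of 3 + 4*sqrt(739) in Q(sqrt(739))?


N(a + b*sqrt(d)) = a^2 - d*b^2
= (3)^2 - (739)*(4)^2
= 9 - 11824
= -11815

-11815


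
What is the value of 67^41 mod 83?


p = 83 is prime and the exponent is (p-1)/2 = 41, so by Euler's criterion 67^41 = (67/83) = +1 or -1 mod 83.
Compute by square-and-multiply:
  41 = 32 + 8 + 1 (binary 101001)
  Repeated squaring mod 83: 67^1 = 67, 67^2 = 7, 67^4 = 49, 67^8 = 77, 67^16 = 36, 67^32 = 51
  67^41 = 67^32 * 67^8 * 67^1 = 51 * 77 * 67 mod 83
    51 * 77 = 3927 = 26 mod 83
    26 * 67 = 1742 = 82 mod 83
  67^41 = 82 mod 83
Result 82 = p - 1 = -1 mod 83: 67 is a quadratic non-residue mod 83. As a residue in [0, p-1] the value is 82.
67^41 mod 83 = 82

82


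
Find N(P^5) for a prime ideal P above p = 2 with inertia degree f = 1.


N(P^a) = p^(a*f)
= 2^(5*1)
= 2^5
= 32

32


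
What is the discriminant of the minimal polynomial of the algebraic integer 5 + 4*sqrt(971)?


The element 5 + 4*sqrt(971) has minimal polynomial:
x^2 - 10*x - 15511
Discriminant = (-10)^2 - 4*(-15511)
= 100 + 62044
= 62144

62144


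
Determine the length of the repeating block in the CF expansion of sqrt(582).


Run the CF algorithm for sqrt(582).
a_0 = floor(sqrt(582)) = 24; set m_0=0, q_0=1.
Recurrence: m' = q*a - m,  q' = (d - m'^2)/q,  a' = floor((a_0 + m')/q').
  step 1: m=24, q=6, a=8
  step 2: m=24, q=1, a=48
a_2 = 2*a_0 = 48, so the period closes here.
sqrt(582) = [24; 8, 48]
Period length = 2

2


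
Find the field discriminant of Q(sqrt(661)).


For K = Q(sqrt(d)) with d squarefree: disc(K) = d if d = 1 mod 4, and disc(K) = 4d if d = 2 or 3 mod 4.
Here d = 661, and d mod 4 = 1.
d = 1 mod 4 (O_K = Z[(1+sqrt(d))/2]), so disc(K) = d = 661

661


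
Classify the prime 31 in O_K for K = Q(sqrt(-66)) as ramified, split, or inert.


K = Q(sqrt(-66)). Since d mod 4 = 2, disc(K) = -264.
Check p | disc: -264 mod 31 = 15.
p does not divide disc. Compute Legendre symbol (d/p):
27^((31-1)/2) mod 31 = -1
(d/p) = -1, so p is inert: (p) stays prime with e=1, f=2, g=1.
Therefore p is inert.

inert


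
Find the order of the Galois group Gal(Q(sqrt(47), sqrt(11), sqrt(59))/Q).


The 3 square roots of distinct primes are multiplicatively independent over Q,
so [K:Q] = 2^3 and Gal(K/Q) is isomorphic to (Z/2Z)^3.
|Gal| = 2^3 = 8

8


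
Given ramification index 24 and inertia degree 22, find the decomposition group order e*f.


|D_P| = e * f
= 24 * 22
= 528

528


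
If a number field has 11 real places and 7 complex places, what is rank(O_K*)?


By Dirichlet's unit theorem:
rank = r1 + r2 - 1
= 11 + 7 - 1
= 17

17


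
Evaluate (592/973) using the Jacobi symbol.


Compute (592/973) via quadratic reciprocity:
  pull out 2: (2/973) = -1  (since 973 mod 8 = 5)
  pull out 2: (2/973) = -1  (since 973 mod 8 = 5)
  pull out 2: (2/973) = -1  (since 973 mod 8 = 5)
  pull out 2: (2/973) = -1  (since 973 mod 8 = 5)
  reciprocity: (37/973) -> +(973/37)
  reduce: (11/37)
  reciprocity: (11/37) -> +(37/11)
  reduce: (4/11)
  pull out 2: (2/11) = -1  (since 11 mod 8 = 3)
  pull out 2: (2/11) = -1  (since 11 mod 8 = 3)
  (1/11) = 1
Product of signs = 1

1


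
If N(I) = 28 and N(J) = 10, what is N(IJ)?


N(IJ) = N(I) * N(J)
= 28 * 10
= 280

280


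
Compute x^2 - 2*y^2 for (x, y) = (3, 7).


x^2 - d*y^2
= 3^2 - 2*7^2
= 9 - 98
= -89

-89


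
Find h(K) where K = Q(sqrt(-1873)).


K = Q(sqrt(-1873)). d mod 4 = 3, so D = disc(K) = 4d = -7492
h(K) equals the number of primitive reduced positive-definite forms (a, b, c) = a*x^2 + b*x*y + c*y^2 with b^2 - 4ac = D,
where reduced means |b| <= a <= c, with b >= 0 whenever |b| = a or a = c, and primitive means gcd(a, b, c) = 1.
Reduced forces 3a^2 <= |D| = 7492, so 1 <= a <= 49; b must have the parity of D, and c = (b^2 - D)/(4a) must be an integer >= a.
Enumerate a = 1..49, b in [-a, a]:
  a=1: (1, 0, 1873)  [1]
  a=2: (2, 2, 937)  [1]
  a=3..12: none
  a=13: (13, -10, 146), (13, 10, 146)  [2]
  a=14..22: none
  a=23: (23, -12, 83), (23, 12, 83)  [2]
  a=24..25: none
  a=26: (26, -10, 73), (26, 10, 73)  [2]
  a=27..30: none
  a=31: (31, -14, 62), (31, 14, 62)  [2]
  a=32..45: none
  a=46: (46, -34, 47), (46, 34, 47)  [2]
  a=47..49: none
Total reduced forms: 1 + 1 + 2 + 2 + 2 + 2 + 2 = 12
h = 12

12


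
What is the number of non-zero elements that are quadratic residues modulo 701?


For prime p, the number of non-zero quadratic residues is (p-1)/2.
= (701-1)/2
= 350

350


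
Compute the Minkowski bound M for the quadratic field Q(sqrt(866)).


d = 866, d mod 4 = 2, so disc(K) = 4d = 3464; |disc(K)| = 3464
Real quadratic field, so n = 2, s = r2 = 0, r1 = 2
M = (n!/n^n) * (4/pi)^s * sqrt(|disc(K)|) = (2!/2^2) * (4/pi)^0 * sqrt(3464)
= 0.5 * 1.000000 * 58.855756
= 29.4279

29.4279


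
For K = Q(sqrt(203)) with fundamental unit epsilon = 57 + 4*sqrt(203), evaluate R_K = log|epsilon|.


epsilon = 57 + 4*sqrt(203)
= 113.9912
R = ln(113.9912)
= 4.7361

4.7361


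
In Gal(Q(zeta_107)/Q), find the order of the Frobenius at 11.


The Frobenius at p in Gal(Q(zeta_n)/Q) = (Z/nZ)* is the class of p, so its order is ord_107(11), the smallest k >= 1 with 11^k = 1 mod 107.
n = 107 = 107, phi(107) = 106; the order divides phi(n).
Divisors of 106: 1, 2, 53, 106
Repeated squaring mod 107: 11^1 = 11, 11^2 = 14, 11^4 = 89, 11^8 = 3, 11^16 = 9, 11^32 = 81, 11^64 = 34
Test divisors in increasing order:
  k=1: 11^1 = 11 mod 107
  k=2: 11^2 = 14 mod 107
  k=53: 11^53 = 81 * 9 * 89 * 11 = 1 mod 107  <- first divisor giving 1
Order = 53

53


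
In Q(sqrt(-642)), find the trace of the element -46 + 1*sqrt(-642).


Tr(a + b*sqrt(d)) = (a + b*sqrt(d)) + (a - b*sqrt(d)) = 2a
= 2 * (-46)
= -92

-92


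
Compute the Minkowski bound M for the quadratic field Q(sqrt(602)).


d = 602, d mod 4 = 2, so disc(K) = 4d = 2408; |disc(K)| = 2408
Real quadratic field, so n = 2, s = r2 = 0, r1 = 2
M = (n!/n^n) * (4/pi)^s * sqrt(|disc(K)|) = (2!/2^2) * (4/pi)^0 * sqrt(2408)
= 0.5 * 1.000000 * 49.071377
= 24.5357

24.5357


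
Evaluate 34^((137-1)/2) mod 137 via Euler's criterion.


p = 137 is prime and the exponent is (p-1)/2 = 68, so by Euler's criterion 34^68 = (34/137) = +1 or -1 mod 137.
Compute by square-and-multiply:
  68 = 64 + 4 (binary 1000100)
  Repeated squaring mod 137: 34^1 = 34, 34^2 = 60, 34^4 = 38, 34^8 = 74, 34^16 = 133, 34^32 = 16, 34^64 = 119
  34^68 = 34^64 * 34^4 = 119 * 38 mod 137
    119 * 38 = 4522 = 1 mod 137
  34^68 = 1 mod 137
Result 1: 34 is a quadratic residue mod 137.
34^68 mod 137 = 1

1


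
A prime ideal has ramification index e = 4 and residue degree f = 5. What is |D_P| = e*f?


|D_P| = e * f
= 4 * 5
= 20

20


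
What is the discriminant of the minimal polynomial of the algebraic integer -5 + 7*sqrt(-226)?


The element -5 + 7*sqrt(-226) has minimal polynomial:
x^2 + 10*x + 11099
Discriminant = (10)^2 - 4*(11099)
= 100 - 44396
= -44296

-44296


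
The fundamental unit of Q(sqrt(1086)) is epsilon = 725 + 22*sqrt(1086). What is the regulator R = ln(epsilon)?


epsilon = 725 + 22*sqrt(1086)
= 1449.9993
R = ln(1449.9993)
= 7.2793

7.2793


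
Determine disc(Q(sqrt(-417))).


For K = Q(sqrt(d)) with d squarefree: disc(K) = d if d = 1 mod 4, and disc(K) = 4d if d = 2 or 3 mod 4.
Here d = -417, and d mod 4 = 3.
d = 3 mod 4, not 1 (O_K = Z[sqrt(d)]), so disc(K) = 4d = 4 * (-417) = -1668

-1668


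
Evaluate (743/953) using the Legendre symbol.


p = 953 is prime, so compute (743/953) with the reciprocity algorithm (Jacobi-symbol steps: pull out 2s via (2/n), flip via reciprocity, reduce):
  reciprocity: (743/953) -> +(953/743)
  reduce: (210/743)
  pull out 2: (2/743) = +1  (since 743 mod 8 = 7)
  reciprocity: (105/743) -> +(743/105)
  reduce: (8/105)
  pull out 2: (2/105) = +1  (since 105 mod 8 = 1)
  pull out 2: (2/105) = +1  (since 105 mod 8 = 1)
  pull out 2: (2/105) = +1  (since 105 mod 8 = 1)
  (1/105) = 1
Product of signs = 1
(743/953) = 1

1


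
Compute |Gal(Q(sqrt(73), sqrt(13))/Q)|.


The 2 square roots of distinct primes are multiplicatively independent over Q,
so [K:Q] = 2^2 and Gal(K/Q) is isomorphic to (Z/2Z)^2.
|Gal| = 2^2 = 4

4


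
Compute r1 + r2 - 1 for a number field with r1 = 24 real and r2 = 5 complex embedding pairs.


By Dirichlet's unit theorem:
rank = r1 + r2 - 1
= 24 + 5 - 1
= 28

28


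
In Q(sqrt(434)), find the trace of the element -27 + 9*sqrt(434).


Tr(a + b*sqrt(d)) = (a + b*sqrt(d)) + (a - b*sqrt(d)) = 2a
= 2 * (-27)
= -54

-54


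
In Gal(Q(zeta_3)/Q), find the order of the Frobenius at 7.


The Frobenius at p in Gal(Q(zeta_n)/Q) = (Z/nZ)* is the class of p, so its order is ord_3(7), the smallest k >= 1 with 7^k = 1 mod 3.
n = 3 = 3, phi(3) = 2; the order divides phi(n).
Divisors of 2: 1, 2
Repeated squaring mod 3: 7^1 = 1, 7^2 = 1
Test divisors in increasing order:
  k=1: 7^1 = 1 mod 3  <- first divisor giving 1
Order = 1

1


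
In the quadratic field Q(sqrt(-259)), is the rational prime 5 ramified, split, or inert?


K = Q(sqrt(-259)). Since d mod 4 = 1, disc(K) = -259.
Check p | disc: -259 mod 5 = 1.
p does not divide disc. Compute Legendre symbol (d/p):
1^((5-1)/2) mod 5 = 1
(d/p) = 1, so p splits: (p) = P*P' with e=1, f=1, g=2.
Therefore p is split.

split


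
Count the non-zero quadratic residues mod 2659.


For prime p, the number of non-zero quadratic residues is (p-1)/2.
= (2659-1)/2
= 1329

1329


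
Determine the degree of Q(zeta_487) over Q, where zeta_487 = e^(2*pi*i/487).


The degree equals Euler's totient phi(487).
487 = 487
phi(487) = 486

486


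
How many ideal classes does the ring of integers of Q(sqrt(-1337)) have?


K = Q(sqrt(-1337)). d mod 4 = 3, so D = disc(K) = 4d = -5348
h(K) equals the number of primitive reduced positive-definite forms (a, b, c) = a*x^2 + b*x*y + c*y^2 with b^2 - 4ac = D,
where reduced means |b| <= a <= c, with b >= 0 whenever |b| = a or a = c, and primitive means gcd(a, b, c) = 1.
Reduced forces 3a^2 <= |D| = 5348, so 1 <= a <= 42; b must have the parity of D, and c = (b^2 - D)/(4a) must be an integer >= a.
Enumerate a = 1..42, b in [-a, a]:
  a=1: (1, 0, 1337)  [1]
  a=2: (2, 2, 669)  [1]
  a=3: (3, -2, 446), (3, 2, 446)  [2]
  a=4..5: none
  a=6: (6, -2, 223), (6, 2, 223)  [2]
  a=7: (7, 0, 191)  [1]
  a=8: none
  a=9: (9, -4, 149), (9, 4, 149)  [2]
  a=10: none
  a=11: (11, -8, 123), (11, 8, 123)  [2]
  a=12..13: none
  a=14: (14, 14, 99)  [1]
  a=15..17: none
  a=18: (18, -14, 77), (18, 14, 77)  [2]
  a=19..20: none
  a=21: (21, -14, 66), (21, 14, 66)  [2]
  a=22: (22, -14, 63), (22, 14, 63)  [2]
  a=23..26: none
  a=27: (27, -22, 54), (27, 22, 54)  [2]
  a=28..32: none
  a=33: (33, -14, 42), (33, -8, 41), (33, 8, 41), (33, 14, 42)  [4]
  a=34..42: none
Total reduced forms: 1 + 1 + 2 + 2 + 1 + 2 + 2 + 1 + 2 + 2 + 2 + 2 + 4 = 24
h = 24

24


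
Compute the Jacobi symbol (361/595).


Compute (361/595) via quadratic reciprocity:
  reciprocity: (361/595) -> +(595/361)
  reduce: (234/361)
  pull out 2: (2/361) = +1  (since 361 mod 8 = 1)
  reciprocity: (117/361) -> +(361/117)
  reduce: (10/117)
  pull out 2: (2/117) = -1  (since 117 mod 8 = 5)
  reciprocity: (5/117) -> +(117/5)
  reduce: (2/5)
  pull out 2: (2/5) = -1  (since 5 mod 8 = 5)
  (1/5) = 1
Product of signs = 1

1


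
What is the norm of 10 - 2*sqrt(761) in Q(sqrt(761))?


N(a + b*sqrt(d)) = a^2 - d*b^2
= (10)^2 - (761)*(-2)^2
= 100 - 3044
= -2944

-2944


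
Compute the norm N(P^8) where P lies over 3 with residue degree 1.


N(P^a) = p^(a*f)
= 3^(8*1)
= 3^8
= 6561

6561


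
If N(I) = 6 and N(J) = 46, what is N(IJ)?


N(IJ) = N(I) * N(J)
= 6 * 46
= 276

276


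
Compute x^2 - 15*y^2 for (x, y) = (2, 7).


x^2 - d*y^2
= 2^2 - 15*7^2
= 4 - 735
= -731

-731


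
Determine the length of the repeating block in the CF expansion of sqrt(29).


Run the CF algorithm for sqrt(29).
a_0 = floor(sqrt(29)) = 5; set m_0=0, q_0=1.
Recurrence: m' = q*a - m,  q' = (d - m'^2)/q,  a' = floor((a_0 + m')/q').
  step 1: m=5, q=4, a=2
  step 2: m=3, q=5, a=1
  step 3: m=2, q=5, a=1
  step 4: m=3, q=4, a=2
  step 5: m=5, q=1, a=10
a_5 = 2*a_0 = 10, so the period closes here.
sqrt(29) = [5; 2, 1, 1, 2, 10]
Period length = 5

5


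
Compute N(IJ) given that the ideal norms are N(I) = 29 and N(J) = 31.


N(IJ) = N(I) * N(J)
= 29 * 31
= 899

899


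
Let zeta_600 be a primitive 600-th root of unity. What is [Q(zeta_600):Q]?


The degree equals Euler's totient phi(600).
600 = 2^3 * 3 * 5^2
phi(600) = 160

160


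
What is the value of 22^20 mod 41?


p = 41 is prime and the exponent is (p-1)/2 = 20, so by Euler's criterion 22^20 = (22/41) = +1 or -1 mod 41.
Compute by square-and-multiply:
  20 = 16 + 4 (binary 10100)
  Repeated squaring mod 41: 22^1 = 22, 22^2 = 33, 22^4 = 23, 22^8 = 37, 22^16 = 16
  22^20 = 22^16 * 22^4 = 16 * 23 mod 41
    16 * 23 = 368 = 40 mod 41
  22^20 = 40 mod 41
Result 40 = p - 1 = -1 mod 41: 22 is a quadratic non-residue mod 41. As a residue in [0, p-1] the value is 40.
22^20 mod 41 = 40

40


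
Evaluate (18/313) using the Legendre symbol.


p = 313 is prime, so compute (18/313) with the reciprocity algorithm (Jacobi-symbol steps: pull out 2s via (2/n), flip via reciprocity, reduce):
  pull out 2: (2/313) = +1  (since 313 mod 8 = 1)
  reciprocity: (9/313) -> +(313/9)
  reduce: (7/9)
  reciprocity: (7/9) -> +(9/7)
  reduce: (2/7)
  pull out 2: (2/7) = +1  (since 7 mod 8 = 7)
  (1/7) = 1
Product of signs = 1
(18/313) = 1

1


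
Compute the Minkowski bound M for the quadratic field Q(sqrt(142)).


d = 142, d mod 4 = 2, so disc(K) = 4d = 568; |disc(K)| = 568
Real quadratic field, so n = 2, s = r2 = 0, r1 = 2
M = (n!/n^n) * (4/pi)^s * sqrt(|disc(K)|) = (2!/2^2) * (4/pi)^0 * sqrt(568)
= 0.5 * 1.000000 * 23.832751
= 11.9164

11.9164


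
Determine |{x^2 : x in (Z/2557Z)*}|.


For prime p, the number of non-zero quadratic residues is (p-1)/2.
= (2557-1)/2
= 1278

1278


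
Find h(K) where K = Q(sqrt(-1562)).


K = Q(sqrt(-1562)). d mod 4 = 2, so D = disc(K) = 4d = -6248
h(K) equals the number of primitive reduced positive-definite forms (a, b, c) = a*x^2 + b*x*y + c*y^2 with b^2 - 4ac = D,
where reduced means |b| <= a <= c, with b >= 0 whenever |b| = a or a = c, and primitive means gcd(a, b, c) = 1.
Reduced forces 3a^2 <= |D| = 6248, so 1 <= a <= 45; b must have the parity of D, and c = (b^2 - D)/(4a) must be an integer >= a.
Enumerate a = 1..45, b in [-a, a]:
  a=1: (1, 0, 1562)  [1]
  a=2: (2, 0, 781)  [1]
  a=3: (3, -2, 521), (3, 2, 521)  [2]
  a=4..5: none
  a=6: (6, -4, 261), (6, 4, 261)  [2]
  a=7..8: none
  a=9: (9, -4, 174), (9, 4, 174)  [2]
  a=10: none
  a=11: (11, 0, 142)  [1]
  a=12..16: none
  a=17: (17, -12, 94), (17, 12, 94)  [2]
  a=18: (18, -4, 87), (18, 4, 87)  [2]
  a=19..21: none
  a=22: (22, 0, 71)  [1]
  a=23: (23, -10, 69), (23, 10, 69)  [2]
  a=24..26: none
  a=27: (27, -4, 58), (27, 4, 58)  [2]
  a=28: none
  a=29: (29, -4, 54), (29, 4, 54)  [2]
  a=30: none
  a=31: (31, -18, 53), (31, 18, 53)  [2]
  a=32: none
  a=33: (33, -22, 51), (33, 22, 51)  [2]
  a=34: (34, -12, 47), (34, 12, 47)  [2]
  a=35..40: none
  a=41: (41, -36, 46), (41, 36, 46)  [2]
  a=42..45: none
Total reduced forms: 1 + 1 + 2 + 2 + 2 + 1 + 2 + 2 + 1 + 2 + 2 + 2 + 2 + 2 + 2 + 2 = 28
h = 28

28


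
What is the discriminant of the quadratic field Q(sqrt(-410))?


For K = Q(sqrt(d)) with d squarefree: disc(K) = d if d = 1 mod 4, and disc(K) = 4d if d = 2 or 3 mod 4.
Here d = -410, and d mod 4 = 2.
d = 2 mod 4, not 1 (O_K = Z[sqrt(d)]), so disc(K) = 4d = 4 * (-410) = -1640

-1640


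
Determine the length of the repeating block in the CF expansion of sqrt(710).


Run the CF algorithm for sqrt(710).
a_0 = floor(sqrt(710)) = 26; set m_0=0, q_0=1.
Recurrence: m' = q*a - m,  q' = (d - m'^2)/q,  a' = floor((a_0 + m')/q').
  step 1: m=26, q=34, a=1
  step 2: m=8, q=19, a=1
  step 3: m=11, q=31, a=1
  step 4: m=20, q=10, a=4
  step 5: m=20, q=31, a=1
  step 6: m=11, q=19, a=1
  step 7: m=8, q=34, a=1
  step 8: m=26, q=1, a=52
a_8 = 2*a_0 = 52, so the period closes here.
sqrt(710) = [26; 1, 1, 1, 4, 1, 1, 1, 52]
Period length = 8

8


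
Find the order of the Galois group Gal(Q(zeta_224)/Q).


|Gal(Q(zeta_224)/Q)| = phi(224)
= 96

96


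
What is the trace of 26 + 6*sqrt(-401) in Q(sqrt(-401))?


Tr(a + b*sqrt(d)) = (a + b*sqrt(d)) + (a - b*sqrt(d)) = 2a
= 2 * (26)
= 52

52


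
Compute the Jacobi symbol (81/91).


Compute (81/91) via quadratic reciprocity:
  reciprocity: (81/91) -> +(91/81)
  reduce: (10/81)
  pull out 2: (2/81) = +1  (since 81 mod 8 = 1)
  reciprocity: (5/81) -> +(81/5)
  reduce: (1/5)
  (1/5) = 1
Product of signs = 1

1


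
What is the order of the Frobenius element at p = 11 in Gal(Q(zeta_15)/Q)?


The Frobenius at p in Gal(Q(zeta_n)/Q) = (Z/nZ)* is the class of p, so its order is ord_15(11), the smallest k >= 1 with 11^k = 1 mod 15.
n = 15 = 3 * 5, phi(15) = 8; the order divides phi(n).
Divisors of 8: 1, 2, 4, 8
Repeated squaring mod 15: 11^1 = 11, 11^2 = 1, 11^4 = 1, 11^8 = 1
Test divisors in increasing order:
  k=1: 11^1 = 11 mod 15
  k=2: 11^2 = 1 mod 15  <- first divisor giving 1
Order = 2

2


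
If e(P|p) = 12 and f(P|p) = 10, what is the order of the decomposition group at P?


|D_P| = e * f
= 12 * 10
= 120

120


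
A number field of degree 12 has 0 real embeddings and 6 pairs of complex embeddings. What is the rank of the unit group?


By Dirichlet's unit theorem:
rank = r1 + r2 - 1
= 0 + 6 - 1
= 5

5


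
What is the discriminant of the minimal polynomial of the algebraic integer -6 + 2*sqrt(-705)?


The element -6 + 2*sqrt(-705) has minimal polynomial:
x^2 + 12*x + 2856
Discriminant = (12)^2 - 4*(2856)
= 144 - 11424
= -11280

-11280


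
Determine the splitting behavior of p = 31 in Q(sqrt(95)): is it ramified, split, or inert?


K = Q(sqrt(95)). Since d mod 4 = 3, disc(K) = 380.
Check p | disc: 380 mod 31 = 8.
p does not divide disc. Compute Legendre symbol (d/p):
2^((31-1)/2) mod 31 = 1
(d/p) = 1, so p splits: (p) = P*P' with e=1, f=1, g=2.
Therefore p is split.

split


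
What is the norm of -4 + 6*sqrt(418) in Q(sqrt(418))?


N(a + b*sqrt(d)) = a^2 - d*b^2
= (-4)^2 - (418)*(6)^2
= 16 - 15048
= -15032

-15032


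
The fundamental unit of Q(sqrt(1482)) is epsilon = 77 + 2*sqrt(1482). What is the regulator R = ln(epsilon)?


epsilon = 77 + 2*sqrt(1482)
= 153.9935
R = ln(153.9935)
= 5.0369

5.0369


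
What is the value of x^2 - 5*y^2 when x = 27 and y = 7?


x^2 - d*y^2
= 27^2 - 5*7^2
= 729 - 245
= 484

484


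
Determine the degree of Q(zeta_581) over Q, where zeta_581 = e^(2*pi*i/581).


The degree equals Euler's totient phi(581).
581 = 7 * 83
phi(581) = 492

492


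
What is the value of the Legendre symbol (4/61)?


p = 61 is prime, so compute (4/61) with the reciprocity algorithm (Jacobi-symbol steps: pull out 2s via (2/n), flip via reciprocity, reduce):
  pull out 2: (2/61) = -1  (since 61 mod 8 = 5)
  pull out 2: (2/61) = -1  (since 61 mod 8 = 5)
  (1/61) = 1
Product of signs = 1
(4/61) = 1

1


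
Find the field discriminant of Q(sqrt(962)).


For K = Q(sqrt(d)) with d squarefree: disc(K) = d if d = 1 mod 4, and disc(K) = 4d if d = 2 or 3 mod 4.
Here d = 962, and d mod 4 = 2.
d = 2 mod 4, not 1 (O_K = Z[sqrt(d)]), so disc(K) = 4d = 4 * (962) = 3848

3848


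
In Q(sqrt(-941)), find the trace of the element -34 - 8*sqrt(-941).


Tr(a + b*sqrt(d)) = (a + b*sqrt(d)) + (a - b*sqrt(d)) = 2a
= 2 * (-34)
= -68

-68


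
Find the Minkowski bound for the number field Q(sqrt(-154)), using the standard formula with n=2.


d = -154, d mod 4 = 2, so disc(K) = 4d = -616; |disc(K)| = 616
Imaginary quadratic field, so n = 2, s = r2 = 1, r1 = 0
M = (n!/n^n) * (4/pi)^s * sqrt(|disc(K)|) = (2!/2^2) * (4/pi)^1 * sqrt(616)
= 0.5 * 1.273240 * 24.819347
= 15.8005

15.8005


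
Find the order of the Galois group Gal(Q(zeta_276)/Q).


|Gal(Q(zeta_276)/Q)| = phi(276)
= 88

88


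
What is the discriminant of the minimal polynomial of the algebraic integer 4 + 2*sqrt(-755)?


The element 4 + 2*sqrt(-755) has minimal polynomial:
x^2 - 8*x + 3036
Discriminant = (-8)^2 - 4*(3036)
= 64 - 12144
= -12080

-12080


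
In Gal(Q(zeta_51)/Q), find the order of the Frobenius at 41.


The Frobenius at p in Gal(Q(zeta_n)/Q) = (Z/nZ)* is the class of p, so its order is ord_51(41), the smallest k >= 1 with 41^k = 1 mod 51.
n = 51 = 3 * 17, phi(51) = 32; the order divides phi(n).
Divisors of 32: 1, 2, 4, 8, 16, 32
Repeated squaring mod 51: 41^1 = 41, 41^2 = 49, 41^4 = 4, 41^8 = 16, 41^16 = 1, 41^32 = 1
Test divisors in increasing order:
  k=1: 41^1 = 41 mod 51
  k=2: 41^2 = 49 mod 51
  k=4: 41^4 = 4 mod 51
  k=8: 41^8 = 16 mod 51
  k=16: 41^16 = 1 mod 51  <- first divisor giving 1
Order = 16

16


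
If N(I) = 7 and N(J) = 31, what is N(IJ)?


N(IJ) = N(I) * N(J)
= 7 * 31
= 217

217


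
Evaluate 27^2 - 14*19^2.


x^2 - d*y^2
= 27^2 - 14*19^2
= 729 - 5054
= -4325

-4325


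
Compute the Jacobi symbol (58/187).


Compute (58/187) via quadratic reciprocity:
  pull out 2: (2/187) = -1  (since 187 mod 8 = 3)
  reciprocity: (29/187) -> +(187/29)
  reduce: (13/29)
  reciprocity: (13/29) -> +(29/13)
  reduce: (3/13)
  reciprocity: (3/13) -> +(13/3)
  reduce: (1/3)
  (1/3) = 1
Product of signs = -1

-1


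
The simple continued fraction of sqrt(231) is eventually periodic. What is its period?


Run the CF algorithm for sqrt(231).
a_0 = floor(sqrt(231)) = 15; set m_0=0, q_0=1.
Recurrence: m' = q*a - m,  q' = (d - m'^2)/q,  a' = floor((a_0 + m')/q').
  step 1: m=15, q=6, a=5
  step 2: m=15, q=1, a=30
a_2 = 2*a_0 = 30, so the period closes here.
sqrt(231) = [15; 5, 30]
Period length = 2

2


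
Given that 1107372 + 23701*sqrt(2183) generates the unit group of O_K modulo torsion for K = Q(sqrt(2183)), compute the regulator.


epsilon = 1107372 + 23701*sqrt(2183)
= 2.2147e+06
R = ln(2.2147e+06)
= 14.6106

14.6106
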